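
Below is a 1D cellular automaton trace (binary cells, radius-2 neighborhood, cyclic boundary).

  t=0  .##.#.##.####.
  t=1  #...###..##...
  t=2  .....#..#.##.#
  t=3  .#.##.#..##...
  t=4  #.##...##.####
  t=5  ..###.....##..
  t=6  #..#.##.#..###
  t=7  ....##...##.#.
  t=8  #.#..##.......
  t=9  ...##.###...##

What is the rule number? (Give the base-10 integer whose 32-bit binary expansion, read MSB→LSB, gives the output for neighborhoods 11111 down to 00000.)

  ##### -> .   bit 31 = 0  t=4,i=12
  ####. -> .   bit 30 = 0  t=0,i=11
  ###.# -> .   bit 29 = 0  t=4,i=0
  ###.. -> .   bit 28 = 0  t=0,i=12
  ##.## -> .   bit 27 = 0  t=0,i=8
  ##.#. -> .   bit 26 = 0  t=0,i=3
  ##..# -> .   bit 25 = 0  t=0,i=13
  ##... -> #   bit 24 = 1  t=1,i=11
  #.### -> #   bit 23 = 1  t=0,i=9
  #.##. -> #   bit 22 = 1  t=0,i=6
  #.#.# -> #   bit 21 = 1  t=0,i=4
  #.#.. -> .   bit 20 = 0  t=2,i=13
  #..## -> #   bit 19 = 1  t=0,i=0
  #..#. -> .   bit 18 = 0  t=2,i=7
  #...# -> .   bit 17 = 0  t=1,i=2
  #.... -> #   bit 16 = 1  t=2,i=1
  .#### -> #   bit 15 = 1  t=0,i=10
  .###. -> #   bit 14 = 1  t=1,i=5
  .##.# -> .   bit 13 = 0  t=0,i=2
  .##.. -> #   bit 12 = 1  t=1,i=10
  .#.## -> #   bit 11 = 1  t=0,i=5
  .#.#. -> .   bit 10 = 0  t=8,i=1
  .#..# -> #   bit 9 = 1  t=2,i=6
  .#... -> .   bit 8 = 0  t=1,i=1
  ..### -> .   bit 7 = 0  t=1,i=4
  ..##. -> .   bit 6 = 0  t=0,i=1
  ..#.# -> .   bit 5 = 0  t=2,i=8
  ..#.. -> .   bit 4 = 0  t=1,i=0
  ...## -> .   bit 3 = 0  t=1,i=3
  ...#. -> #   bit 2 = 1  t=1,i=13
  ....# -> #   bit 1 = 1  t=2,i=3
  ..... -> .   bit 0 = 0  t=2,i=2
  bits 00000001111010011101101000000110 = 32102918

32102918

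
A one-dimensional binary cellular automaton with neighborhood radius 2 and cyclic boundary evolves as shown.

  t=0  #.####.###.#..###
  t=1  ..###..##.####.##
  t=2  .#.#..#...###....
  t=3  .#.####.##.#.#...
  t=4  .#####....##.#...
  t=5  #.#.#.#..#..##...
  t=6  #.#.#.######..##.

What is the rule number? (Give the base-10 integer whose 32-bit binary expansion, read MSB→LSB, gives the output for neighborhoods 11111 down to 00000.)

1170131512

  ##### -> .   bit 31 = 0  t=4,i=3
  ####. -> #   bit 30 = 1  t=0,i=4
  ###.# -> .   bit 29 = 0  t=0,i=0
  ###.. -> .   bit 28 = 0  t=1,i=4
  ##.## -> .   bit 27 = 0  t=0,i=1
  ##.#. -> #   bit 26 = 1  t=0,i=10
  ##..# -> .   bit 25 = 0  t=1,i=0
  ##... -> #   bit 24 = 1  t=2,i=13
  #.### -> #   bit 23 = 1  t=0,i=2
  #.##. -> .   bit 22 = 0  t=1,i=15
  #.#.# -> #   bit 21 = 1  t=3,i=11
  #.#.. -> #   bit 20 = 1  t=0,i=11
  #..## -> #   bit 19 = 1  t=0,i=13
  #..#. -> #   bit 18 = 1  t=2,i=5
  #...# -> #   bit 17 = 1  t=2,i=8
  #.... -> .   bit 16 = 0  t=2,i=14
  .#### -> #   bit 15 = 1  t=0,i=3
  .###. -> #   bit 14 = 1  t=0,i=8
  .##.# -> .   bit 13 = 0  t=1,i=8
  .##.. -> .   bit 12 = 0  t=1,i=16
  .#.## -> #   bit 11 = 1  t=3,i=2
  .#.#. -> .   bit 10 = 0  t=2,i=2
  .#..# -> #   bit 9 = 1  t=0,i=12
  .#... -> .   bit 8 = 0  t=2,i=7
  ..### -> .   bit 7 = 0  t=0,i=14
  ..##. -> .   bit 6 = 0  t=1,i=7
  ..#.# -> #   bit 5 = 1  t=2,i=1
  ..#.. -> #   bit 4 = 1  t=2,i=6
  ...## -> #   bit 3 = 1  t=2,i=9
  ...#. -> .   bit 2 = 0  t=2,i=0
  ....# -> .   bit 1 = 0  t=2,i=16
  ..... -> .   bit 0 = 0  t=2,i=15
  bits 01000101101111101100101000111000 = 1170131512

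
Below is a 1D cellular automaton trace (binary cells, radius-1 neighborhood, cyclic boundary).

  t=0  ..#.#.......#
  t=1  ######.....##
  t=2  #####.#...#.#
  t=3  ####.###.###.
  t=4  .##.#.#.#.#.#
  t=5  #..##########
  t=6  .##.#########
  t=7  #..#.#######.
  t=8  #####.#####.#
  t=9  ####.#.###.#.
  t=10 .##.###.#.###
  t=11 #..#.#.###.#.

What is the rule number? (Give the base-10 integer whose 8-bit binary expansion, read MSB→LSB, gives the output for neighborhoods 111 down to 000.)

  nb ###: next=#  (t=1,i=0, bit7=1)
  nb ##.: next=.  (t=1,i=5, bit6=0)
  nb #.#: next=#  (t=0,i=3, bit5=1)
  nb #..: next=#  (t=0,i=0, bit4=1)
  nb .##: next=.  (t=1,i=11, bit3=0)
  nb .#.: next=#  (t=0,i=2, bit2=1)
  nb ..#: next=#  (t=0,i=1, bit1=1)
  nb ...: next=.  (t=0,i=6, bit0=0)
  bits 10110110 = 182

182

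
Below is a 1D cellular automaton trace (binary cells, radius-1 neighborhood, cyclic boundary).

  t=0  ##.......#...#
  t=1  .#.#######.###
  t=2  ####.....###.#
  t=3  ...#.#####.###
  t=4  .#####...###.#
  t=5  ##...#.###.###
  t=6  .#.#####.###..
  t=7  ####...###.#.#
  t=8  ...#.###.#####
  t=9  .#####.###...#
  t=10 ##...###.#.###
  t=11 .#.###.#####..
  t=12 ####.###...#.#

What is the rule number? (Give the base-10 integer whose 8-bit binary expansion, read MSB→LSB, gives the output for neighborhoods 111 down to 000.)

111

  ### -> .   bit 7 = 0  t=0,i=0
  ##. -> #   bit 6 = 1  t=0,i=1
  #.# -> #   bit 5 = 1  t=1,i=0
  #.. -> .   bit 4 = 0  t=0,i=2
  .## -> #   bit 3 = 1  t=0,i=13
  .#. -> #   bit 2 = 1  t=0,i=9
  ..# -> #   bit 1 = 1  t=0,i=8
  ... -> #   bit 0 = 1  t=0,i=3
  bits 01101111 = 111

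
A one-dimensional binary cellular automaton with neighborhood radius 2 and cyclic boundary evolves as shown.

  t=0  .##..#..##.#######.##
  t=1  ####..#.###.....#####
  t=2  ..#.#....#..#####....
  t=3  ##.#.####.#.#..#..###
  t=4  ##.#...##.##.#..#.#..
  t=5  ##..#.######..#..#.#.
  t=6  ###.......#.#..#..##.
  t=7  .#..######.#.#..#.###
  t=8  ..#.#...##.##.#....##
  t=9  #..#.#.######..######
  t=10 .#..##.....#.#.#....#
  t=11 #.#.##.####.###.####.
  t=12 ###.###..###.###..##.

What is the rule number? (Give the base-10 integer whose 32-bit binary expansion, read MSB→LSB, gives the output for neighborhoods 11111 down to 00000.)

1784772559

  [31] ##### => .  t=0,i=13
  [30] ####. => #  t=0,i=16
  [29] ###.# => #  t=0,i=17
  [28] ###.. => .  t=1,i=3
  [27] ##.## => #  t=0,i=0
  [26] ##.#. => .  t=3,i=2
  [25] ##..# => #  t=0,i=3
  [24] ##... => .  t=1,i=11
  [23] #.### => .  t=0,i=11
  [22] #.##. => #  t=0,i=1
  [21] #.#.# => #  t=3,i=3
  [20] #.#.. => .  t=2,i=4
  [19] #..## => .  t=0,i=7
  [18] #..#. => .  t=0,i=4
  [17] #...# => .  t=4,i=5
  [16] #.... => #  t=1,i=12
  [15] .#### => .  t=0,i=12
  [14] .###. => #  t=1,i=9
  [13] .##.# => #  t=0,i=9
  [12] .##.. => #  t=0,i=2
  [11] .#.## => .  t=1,i=7
  [10] .#.#. => #  t=2,i=3
  [9] .#..# => #  t=0,i=6
  [8] .#... => #  t=2,i=5
  [7] ..### => #  t=1,i=16
  [6] ..##. => #  t=0,i=8
  [5] ..#.# => .  t=1,i=6
  [4] ..#.. => .  t=0,i=5
  [3] ...## => #  t=1,i=15
  [2] ...#. => #  t=2,i=1
  [1] ....# => #  t=1,i=14
  [0] ..... => #  t=1,i=13
  bits 01101010011000010111011111001111 = 1784772559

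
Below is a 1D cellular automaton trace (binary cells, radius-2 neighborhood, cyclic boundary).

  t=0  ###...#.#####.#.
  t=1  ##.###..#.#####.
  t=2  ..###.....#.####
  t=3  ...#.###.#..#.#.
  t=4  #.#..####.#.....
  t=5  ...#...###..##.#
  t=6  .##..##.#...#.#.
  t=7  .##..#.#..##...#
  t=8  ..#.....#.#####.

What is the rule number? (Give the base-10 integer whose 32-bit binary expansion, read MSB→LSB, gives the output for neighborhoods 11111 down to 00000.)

3986903629

  ##### -> #   bit 31 = 1  t=0,i=10
  ####. -> #   bit 30 = 1  t=0,i=11
  ###.# -> #   bit 29 = 1  t=0,i=12
  ###.. -> .   bit 28 = 0  t=0,i=2
  ##.## -> #   bit 27 = 1  t=1,i=2
  ##.#. -> #   bit 26 = 1  t=0,i=13
  ##..# -> .   bit 25 = 0  t=1,i=6
  ##... -> #   bit 24 = 1  t=0,i=3
  #.### -> #   bit 23 = 1  t=0,i=0
  #.##. -> .   bit 22 = 0  t=1,i=0
  #.#.# -> #   bit 21 = 1  t=0,i=14
  #.#.. -> .   bit 20 = 0  t=3,i=9
  #..## -> .   bit 19 = 0  t=2,i=1
  #..#. -> .   bit 18 = 0  t=1,i=7
  #...# -> #   bit 17 = 1  t=0,i=4
  #.... -> #   bit 16 = 1  t=2,i=6
  .#### -> .   bit 15 = 0  t=0,i=9
  .###. -> #   bit 14 = 1  t=0,i=1
  .##.# -> .   bit 13 = 0  t=1,i=1
  .##.. -> #   bit 12 = 1  t=6,i=2
  .#.## -> .   bit 11 = 0  t=0,i=7
  .#.#. -> .   bit 10 = 0  t=3,i=13
  .#..# -> #   bit 9 = 1  t=3,i=10
  .#... -> .   bit 8 = 0  t=3,i=15
  ..### -> .   bit 7 = 0  t=2,i=2
  ..##. -> #   bit 6 = 1  t=5,i=12
  ..#.# -> .   bit 5 = 0  t=0,i=6
  ..#.. -> .   bit 4 = 0  t=5,i=3
  ...## -> #   bit 3 = 1  t=5,i=6
  ...#. -> #   bit 2 = 1  t=0,i=5
  ....# -> .   bit 1 = 0  t=2,i=8
  ..... -> #   bit 0 = 1  t=2,i=7
  bits 11101101101000110101001001001101 = 3986903629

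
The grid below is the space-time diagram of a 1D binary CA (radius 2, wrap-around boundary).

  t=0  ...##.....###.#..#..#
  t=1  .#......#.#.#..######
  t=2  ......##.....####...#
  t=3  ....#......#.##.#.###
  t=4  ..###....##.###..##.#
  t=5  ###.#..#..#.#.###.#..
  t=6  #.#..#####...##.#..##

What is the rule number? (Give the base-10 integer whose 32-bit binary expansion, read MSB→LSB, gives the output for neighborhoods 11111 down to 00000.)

852404886

  [31] ##### => .  t=1,i=17
  [30] ####. => .  t=1,i=19
  [29] ###.# => #  t=0,i=12
  [28] ###.. => #  t=2,i=16
  [27] ##.## => .  t=4,i=11
  [26] ##.#. => .  t=0,i=13
  [25] ##..# => #  t=4,i=15
  [24] ##... => .  t=0,i=5
  [23] #.### => #  t=3,i=18
  [22] #.##. => #  t=3,i=13
  [21] #.#.# => .  t=1,i=10
  [20] #.#.. => .  t=0,i=14
  [19] #..## => #  t=1,i=14
  [18] #..#. => #  t=0,i=16
  [17] #...# => #  t=0,i=1
  [16] #.... => .  t=0,i=6
  [15] .#### => #  t=1,i=16
  [14] .###. => .  t=0,i=11
  [13] .##.# => #  t=3,i=14
  [12] .##.. => .  t=0,i=4
  [11] .#.## => #  t=3,i=12
  [10] .#.#. => .  t=1,i=9
  [9] .#..# => #  t=0,i=15
  [8] .#... => .  t=0,i=0
  [7] ..### => #  t=0,i=10
  [6] ..##. => .  t=0,i=3
  [5] ..#.# => .  t=1,i=8
  [4] ..#.. => #  t=0,i=17
  [3] ...## => .  t=0,i=2
  [2] ...#. => #  t=1,i=7
  [1] ....# => #  t=0,i=8
  [0] ..... => .  t=0,i=7
  bits 00110010110011101010101010010110 = 852404886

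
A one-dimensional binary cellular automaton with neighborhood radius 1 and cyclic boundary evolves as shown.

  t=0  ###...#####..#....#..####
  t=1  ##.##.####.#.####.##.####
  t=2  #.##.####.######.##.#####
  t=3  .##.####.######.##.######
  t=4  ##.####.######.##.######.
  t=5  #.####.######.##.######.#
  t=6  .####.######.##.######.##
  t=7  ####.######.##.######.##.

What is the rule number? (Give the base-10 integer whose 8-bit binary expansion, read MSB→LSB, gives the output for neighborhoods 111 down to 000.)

189

  [7] ### => #  t=0,i=0
  [6] ##. => .  t=0,i=2
  [5] #.# => #  t=1,i=2
  [4] #.. => #  t=0,i=3
  [3] .## => #  t=0,i=6
  [2] .#. => #  t=0,i=13
  [1] ..# => .  t=0,i=5
  [0] ... => #  t=0,i=4
  bits 10111101 = 189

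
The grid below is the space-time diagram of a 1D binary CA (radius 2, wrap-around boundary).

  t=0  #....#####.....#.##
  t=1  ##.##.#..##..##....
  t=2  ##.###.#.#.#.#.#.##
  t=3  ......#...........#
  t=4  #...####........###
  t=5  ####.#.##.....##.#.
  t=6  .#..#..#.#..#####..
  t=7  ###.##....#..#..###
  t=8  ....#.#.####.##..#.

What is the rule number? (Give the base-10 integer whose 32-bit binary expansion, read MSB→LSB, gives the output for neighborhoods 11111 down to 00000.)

  nb #####: next=.  (t=0,i=7, bit31=0)
  nb ####.: next=.  (t=0,i=8, bit30=0)
  nb ###.#: next=.  (t=2,i=1, bit29=0)
  nb ###..: next=#  (t=0,i=0, bit28=1)
  nb ##.##: next=.  (t=1,i=2, bit27=0)
  nb ##.#.: next=#  (t=1,i=5, bit26=1)
  nb ##..#: next=#  (t=1,i=11, bit25=1)
  nb ##...: next=#  (t=0,i=1, bit24=1)
  nb #.###: next=.  (t=0,i=17, bit23=0)
  nb #.##.: next=#  (t=1,i=3, bit22=1)
  nb #.#.#: next=.  (t=2,i=7, bit21=0)
  nb #.#..: next=.  (t=1,i=6, bit20=0)
  nb #..##: next=.  (t=1,i=8, bit19=0)
  nb #..#.: next=.  (t=6,i=3, bit18=0)
  nb #...#: next=#  (t=4,i=2, bit17=1)
  nb #....: next=.  (t=0,i=2, bit16=0)
  nb .####: next=#  (t=0,i=6, bit15=1)
  nb .###.: next=.  (t=0,i=18, bit14=0)
  nb .##.#: next=#  (t=1,i=1, bit13=1)
  nb .##..: next=.  (t=1,i=10, bit12=0)
  nb .#.##: next=.  (t=0,i=16, bit11=0)
  nb .#.#.: next=.  (t=2,i=8, bit10=0)
  nb .#..#: next=#  (t=1,i=7, bit9=1)
  nb .#...: next=#  (t=3,i=0, bit8=1)
  nb ..###: next=.  (t=0,i=5, bit7=0)
  nb ..##.: next=#  (t=1,i=0, bit6=1)
  nb ..#.#: next=.  (t=0,i=15, bit5=0)
  nb ..#..: next=#  (t=3,i=6, bit4=1)
  nb ...##: next=#  (t=0,i=4, bit3=1)
  nb ...#.: next=#  (t=0,i=14, bit2=1)
  nb ....#: next=#  (t=0,i=3, bit1=1)
  nb .....: next=.  (t=0,i=12, bit0=0)
  bits 00010111010000101010001101011110 = 390243166

390243166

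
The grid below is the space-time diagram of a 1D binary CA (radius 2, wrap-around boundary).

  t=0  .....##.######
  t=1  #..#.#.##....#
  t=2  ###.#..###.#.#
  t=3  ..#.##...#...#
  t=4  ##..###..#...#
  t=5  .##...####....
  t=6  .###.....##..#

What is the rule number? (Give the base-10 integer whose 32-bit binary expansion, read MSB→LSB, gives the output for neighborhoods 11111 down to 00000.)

  [31] ##### => .  t=0,i=10
  [30] ####. => .  t=0,i=12
  [29] ###.# => #  t=2,i=2
  [28] ###.. => #  t=0,i=13
  [27] ##.## => #  t=0,i=7
  [26] ##.#. => .  t=2,i=3
  [25] ##..# => #  t=1,i=1
  [24] ##... => #  t=0,i=0
  [23] #.### => #  t=0,i=8
  [22] #.##. => #  t=1,i=7
  [21] #.#.# => .  t=1,i=5
  [20] #.#.. => #  t=2,i=4
  [19] #..## => .  t=2,i=6
  [18] #..#. => #  t=1,i=2
  [17] #...# => .  t=3,i=7
  [16] #.... => .  t=0,i=1
  [15] .#### => .  t=0,i=9
  [14] .###. => .  t=2,i=8
  [13] .##.# => .  t=0,i=6
  [12] .##.. => #  t=1,i=0
  [11] .#.## => .  t=1,i=6
  [10] .#.#. => #  t=1,i=4
  [9] .#..# => #  t=2,i=5
  [8] .#... => .  t=3,i=10
  [7] ..### => .  t=2,i=7
  [6] ..##. => #  t=0,i=5
  [5] ..#.# => .  t=1,i=3
  [4] ..#.. => #  t=3,i=9
  [3] ...## => .  t=0,i=4
  [2] ...#. => .  t=3,i=8
  [1] ....# => #  t=0,i=3
  [0] ..... => .  t=0,i=2
  bits 00111011110101000001011001010010 = 1003755090

1003755090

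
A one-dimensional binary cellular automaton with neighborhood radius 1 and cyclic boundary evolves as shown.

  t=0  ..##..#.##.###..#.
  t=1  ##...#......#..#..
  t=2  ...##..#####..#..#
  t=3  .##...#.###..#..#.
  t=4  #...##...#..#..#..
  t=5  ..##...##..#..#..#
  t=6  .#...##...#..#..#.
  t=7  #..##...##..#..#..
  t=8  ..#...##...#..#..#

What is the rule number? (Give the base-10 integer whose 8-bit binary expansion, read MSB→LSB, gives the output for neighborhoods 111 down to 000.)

  ###|#  b7=1 t=0,i=12
  ##.|.  b6=0 t=0,i=3
  #.#|.  b5=0 t=0,i=7
  #..|.  b4=0 t=0,i=4
  .##|.  b3=0 t=0,i=2
  .#.|.  b2=0 t=0,i=6
  ..#|#  b1=1 t=0,i=1
  ...|#  b0=1 t=0,i=0
  bits 10000011 = 131

131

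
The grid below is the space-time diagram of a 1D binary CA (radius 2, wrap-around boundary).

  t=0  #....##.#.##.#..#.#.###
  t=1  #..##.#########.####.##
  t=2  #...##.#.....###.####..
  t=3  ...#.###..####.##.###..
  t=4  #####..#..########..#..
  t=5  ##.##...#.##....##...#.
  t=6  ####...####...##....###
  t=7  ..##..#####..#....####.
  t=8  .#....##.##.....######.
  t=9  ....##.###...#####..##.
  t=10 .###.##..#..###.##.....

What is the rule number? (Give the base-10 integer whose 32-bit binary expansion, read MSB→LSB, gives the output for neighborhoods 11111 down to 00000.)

2087759535

  [31] ##### => .  t=1,i=8
  [30] ####. => #  t=0,i=22
  [29] ###.# => #  t=1,i=14
  [28] ###.. => #  t=0,i=0
  [27] ##.## => #  t=1,i=5
  [26] ##.#. => #  t=0,i=7
  [25] ##..# => .  t=1,i=1
  [24] ##... => .  t=0,i=1
  [23] #.### => .  t=0,i=20
  [22] #.##. => #  t=0,i=10
  [21] #.#.# => #  t=0,i=8
  [20] #.#.. => #  t=0,i=13
  [19] #..## => .  t=1,i=2
  [18] #..#. => .  t=0,i=15
  [17] #...# => .  t=2,i=2
  [16] #.... => .  t=0,i=2
  [15] .#### => #  t=0,i=21
  [14] .###. => .  t=1,i=22
  [13] .##.# => #  t=0,i=6
  [12] .##.. => .  t=5,i=4
  [11] .#.## => #  t=0,i=9
  [10] .#.#. => #  t=0,i=17
  [9] .#..# => #  t=0,i=14
  [8] .#... => .  t=2,i=1
  [7] ..### => #  t=2,i=13
  [6] ..##. => .  t=0,i=5
  [5] ..#.# => #  t=0,i=16
  [4] ..#.. => .  t=2,i=0
  [3] ...## => #  t=0,i=4
  [2] ...#. => #  t=3,i=2
  [1] ....# => #  t=0,i=3
  [0] ..... => #  t=2,i=10
  bits 01111100011100001010111010101111 = 2087759535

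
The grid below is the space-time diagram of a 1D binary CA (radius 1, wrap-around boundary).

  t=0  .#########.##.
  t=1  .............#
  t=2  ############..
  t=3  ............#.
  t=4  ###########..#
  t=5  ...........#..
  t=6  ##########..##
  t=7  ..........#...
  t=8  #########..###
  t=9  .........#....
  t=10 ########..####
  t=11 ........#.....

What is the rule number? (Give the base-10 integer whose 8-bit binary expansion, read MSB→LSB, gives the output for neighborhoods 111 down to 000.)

17

  nb ###: next=.  (t=0,i=2, bit7=0)
  nb ##.: next=.  (t=0,i=9, bit6=0)
  nb #.#: next=.  (t=0,i=10, bit5=0)
  nb #..: next=#  (t=0,i=13, bit4=1)
  nb .##: next=.  (t=0,i=1, bit3=0)
  nb .#.: next=.  (t=1,i=13, bit2=0)
  nb ..#: next=.  (t=0,i=0, bit1=0)
  nb ...: next=#  (t=1,i=1, bit0=1)
  bits 00010001 = 17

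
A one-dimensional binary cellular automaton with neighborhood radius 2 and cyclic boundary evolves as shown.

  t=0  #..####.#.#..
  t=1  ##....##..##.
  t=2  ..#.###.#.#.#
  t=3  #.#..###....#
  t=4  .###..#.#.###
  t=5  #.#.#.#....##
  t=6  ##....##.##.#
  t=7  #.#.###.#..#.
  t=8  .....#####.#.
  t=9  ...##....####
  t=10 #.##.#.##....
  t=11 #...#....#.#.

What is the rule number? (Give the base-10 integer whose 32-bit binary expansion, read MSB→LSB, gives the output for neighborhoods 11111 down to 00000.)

  nb #####: next=.  (t=8,i=7, bit31=0)
  nb ####.: next=.  (t=0,i=5, bit30=0)
  nb ###.#: next=#  (t=0,i=6, bit29=1)
  nb ###..: next=.  (t=3,i=7, bit28=0)
  nb ##.##: next=#  (t=1,i=12, bit27=1)
  nb ##.#.: next=#  (t=0,i=7, bit26=1)
  nb ##..#: next=#  (t=1,i=8, bit25=1)
  nb ##...: next=#  (t=1,i=2, bit24=1)
  nb #.###: next=.  (t=2,i=4, bit23=0)
  nb #.##.: next=.  (t=1,i=0, bit22=0)
  nb #.#.#: next=.  (t=0,i=8, bit21=0)
  nb #.#..: next=#  (t=0,i=10, bit20=1)
  nb #..##: next=.  (t=0,i=2, bit19=0)
  nb #..#.: next=.  (t=0,i=12, bit18=0)
  nb #...#: next=.  (t=9,i=1, bit17=0)
  nb #....: next=.  (t=1,i=3, bit16=0)
  nb .####: next=.  (t=0,i=4, bit15=0)
  nb .###.: next=#  (t=2,i=5, bit14=1)
  nb .##.#: next=.  (t=1,i=11, bit13=0)
  nb .##..: next=.  (t=1,i=1, bit12=0)
  nb .#.##: next=.  (t=2,i=3, bit11=0)
  nb .#.#.: next=.  (t=0,i=9, bit10=0)
  nb .#..#: next=#  (t=0,i=1, bit9=1)
  nb .#...: next=#  (t=5,i=7, bit8=1)
  nb ..###: next=.  (t=0,i=3, bit7=0)
  nb ..##.: next=#  (t=1,i=6, bit6=1)
  nb ..#.#: next=#  (t=2,i=2, bit5=1)
  nb ..#..: next=#  (t=0,i=0, bit4=1)
  nb ...##: next=#  (t=1,i=5, bit3=1)
  nb ...#.: next=.  (t=10,i=12, bit2=0)
  nb ....#: next=#  (t=1,i=4, bit1=1)
  nb .....: next=.  (t=8,i=1, bit0=0)
  bits 00101111000100000100001101111010 = 789595002

789595002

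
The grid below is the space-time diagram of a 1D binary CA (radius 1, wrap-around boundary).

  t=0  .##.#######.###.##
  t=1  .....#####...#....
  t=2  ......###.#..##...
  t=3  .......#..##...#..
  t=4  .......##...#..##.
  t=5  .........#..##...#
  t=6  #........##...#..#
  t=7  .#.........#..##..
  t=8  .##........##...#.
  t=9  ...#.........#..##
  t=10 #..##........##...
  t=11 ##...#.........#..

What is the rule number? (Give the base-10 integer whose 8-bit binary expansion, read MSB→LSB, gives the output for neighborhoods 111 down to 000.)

148

  nb ###: next=#  (t=0,i=5, bit7=1)
  nb ##.: next=.  (t=0,i=2, bit6=0)
  nb #.#: next=.  (t=0,i=0, bit5=0)
  nb #..: next=#  (t=1,i=10, bit4=1)
  nb .##: next=.  (t=0,i=1, bit3=0)
  nb .#.: next=#  (t=1,i=13, bit2=1)
  nb ..#: next=.  (t=1,i=4, bit1=0)
  nb ...: next=.  (t=1,i=0, bit0=0)
  bits 10010100 = 148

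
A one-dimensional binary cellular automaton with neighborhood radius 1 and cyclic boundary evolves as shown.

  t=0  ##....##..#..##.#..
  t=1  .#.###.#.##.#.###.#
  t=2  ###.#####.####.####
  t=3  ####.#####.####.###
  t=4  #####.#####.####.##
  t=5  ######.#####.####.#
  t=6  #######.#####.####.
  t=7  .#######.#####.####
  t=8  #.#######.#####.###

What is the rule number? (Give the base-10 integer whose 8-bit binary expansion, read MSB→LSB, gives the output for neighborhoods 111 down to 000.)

  [7] ### => #  t=1,i=4
  [6] ##. => #  t=0,i=1
  [5] #.# => #  t=0,i=15
  [4] #.. => .  t=0,i=2
  [3] .## => .  t=0,i=0
  [2] .#. => #  t=0,i=10
  [1] ..# => #  t=0,i=5
  [0] ... => #  t=0,i=3
  bits 11100111 = 231

231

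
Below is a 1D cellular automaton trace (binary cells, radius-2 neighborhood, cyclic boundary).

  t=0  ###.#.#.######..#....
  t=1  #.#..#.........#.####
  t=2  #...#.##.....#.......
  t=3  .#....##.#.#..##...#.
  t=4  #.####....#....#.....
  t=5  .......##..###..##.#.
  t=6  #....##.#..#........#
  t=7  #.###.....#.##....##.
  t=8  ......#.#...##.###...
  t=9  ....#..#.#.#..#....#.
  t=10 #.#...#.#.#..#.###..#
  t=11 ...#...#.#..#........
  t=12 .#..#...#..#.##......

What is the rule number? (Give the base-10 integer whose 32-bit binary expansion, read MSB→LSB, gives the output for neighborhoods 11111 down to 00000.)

675616138

  ##### -> .   bit 31 = 0  t=0,i=10
  ####. -> .   bit 30 = 0  t=0,i=12
  ###.# -> #   bit 29 = 1  t=0,i=2
  ###.. -> .   bit 28 = 0  t=0,i=13
  ##.## -> #   bit 27 = 1  t=8,i=14
  ##.#. -> .   bit 26 = 0  t=0,i=3
  ##..# -> .   bit 25 = 0  t=0,i=14
  ##... -> .   bit 24 = 0  t=2,i=8
  #.### -> .   bit 23 = 0  t=0,i=8
  #.##. -> #   bit 22 = 1  t=2,i=6
  #.#.# -> .   bit 21 = 0  t=0,i=4
  #.#.. -> .   bit 20 = 0  t=1,i=2
  #..## -> .   bit 19 = 0  t=3,i=13
  #..#. -> #   bit 18 = 1  t=0,i=15
  #...# -> .   bit 17 = 0  t=2,i=2
  #.... -> #   bit 16 = 1  t=0,i=18
  .#### -> .   bit 15 = 0  t=0,i=9
  .###. -> .   bit 14 = 0  t=0,i=1
  .##.# -> .   bit 13 = 0  t=3,i=7
  .##.. -> #   bit 12 = 1  t=2,i=7
  .#.## -> .   bit 11 = 0  t=0,i=7
  .#.#. -> #   bit 10 = 1  t=0,i=5
  .#..# -> .   bit 9 = 0  t=1,i=3
  .#... -> #   bit 8 = 1  t=0,i=17
  ..### -> #   bit 7 = 1  t=0,i=0
  ..##. -> .   bit 6 = 0  t=3,i=6
  ..#.# -> .   bit 5 = 0  t=1,i=15
  ..#.. -> .   bit 4 = 0  t=0,i=16
  ...## -> #   bit 3 = 1  t=0,i=20
  ...#. -> .   bit 2 = 0  t=1,i=14
  ....# -> #   bit 1 = 1  t=0,i=19
  ..... -> .   bit 0 = 0  t=1,i=8
  bits 00101000010001010001010110001010 = 675616138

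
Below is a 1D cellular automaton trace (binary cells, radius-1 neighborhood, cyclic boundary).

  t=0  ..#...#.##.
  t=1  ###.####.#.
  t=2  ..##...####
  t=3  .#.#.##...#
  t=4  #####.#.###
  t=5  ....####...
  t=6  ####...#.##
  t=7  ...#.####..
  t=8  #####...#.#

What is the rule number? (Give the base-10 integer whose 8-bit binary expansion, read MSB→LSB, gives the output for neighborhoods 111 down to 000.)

  ### -> .   bit 7 = 0  t=1,i=1
  ##. -> #   bit 6 = 1  t=0,i=9
  #.# -> #   bit 5 = 1  t=0,i=7
  #.. -> .   bit 4 = 0  t=0,i=3
  .## -> .   bit 3 = 0  t=0,i=8
  .#. -> #   bit 2 = 1  t=0,i=2
  ..# -> #   bit 1 = 1  t=0,i=1
  ... -> #   bit 0 = 1  t=0,i=0
  bits 01100111 = 103

103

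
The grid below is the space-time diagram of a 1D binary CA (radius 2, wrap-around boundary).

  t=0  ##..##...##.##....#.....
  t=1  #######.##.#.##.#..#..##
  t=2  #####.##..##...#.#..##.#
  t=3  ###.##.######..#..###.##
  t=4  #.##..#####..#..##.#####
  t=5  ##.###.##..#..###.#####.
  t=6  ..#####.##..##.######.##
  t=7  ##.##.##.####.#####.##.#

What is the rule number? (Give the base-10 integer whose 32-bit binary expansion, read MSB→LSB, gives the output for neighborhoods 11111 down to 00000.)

  #####|#  b31=1 t=1,i=0
  ####.|.  b30=0 t=1,i=5
  ###.#|#  b29=1 t=1,i=6
  ###..|.  b28=0 t=3,i=12
  ##.##|#  b27=1 t=0,i=11
  ##.#.|#  b26=1 t=1,i=10
  ##..#|#  b25=1 t=0,i=2
  ##...|#  b24=1 t=0,i=6
  #.###|#  b23=1 t=2,i=23
  #.##.|.  b22=0 t=0,i=12
  #.#.#|#  b21=1 t=1,i=11
  #.#..|.  b20=0 t=1,i=16
  #..##|#  b19=1 t=0,i=3
  #..#.|.  b18=0 t=1,i=18
  #...#|.  b17=0 t=0,i=7
  #....|.  b16=0 t=0,i=15
  .####|#  b15=1 t=1,i=23
  .###.|#  b14=1 t=3,i=19
  .##.#|.  b13=0 t=0,i=10
  .##..|#  b12=1 t=0,i=1
  .#.##|.  b11=0 t=1,i=12
  .#.#.|.  b10=0 t=2,i=16
  .#..#|#  b9=1 t=1,i=17
  .#...|#  b8=1 t=0,i=19
  ..###|.  b7=0 t=1,i=22
  ..##.|#  b6=1 t=0,i=0
  ..#.#|#  b5=1 t=2,i=15
  ..#..|.  b4=0 t=0,i=18
  ...##|#  b3=1 t=0,i=8
  ...#.|.  b2=0 t=0,i=17
  ....#|#  b1=1 t=0,i=16
  .....|.  b0=0 t=0,i=21
  bits 10101111101010001101001101101010 = 2947076970

2947076970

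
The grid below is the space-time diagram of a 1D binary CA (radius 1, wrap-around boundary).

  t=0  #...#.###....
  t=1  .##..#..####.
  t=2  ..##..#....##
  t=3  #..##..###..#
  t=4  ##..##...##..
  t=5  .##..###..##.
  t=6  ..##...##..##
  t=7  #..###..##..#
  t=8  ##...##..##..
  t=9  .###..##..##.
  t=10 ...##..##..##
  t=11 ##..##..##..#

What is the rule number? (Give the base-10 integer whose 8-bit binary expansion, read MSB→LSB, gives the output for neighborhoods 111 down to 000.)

  nb ###: next=.  (t=0,i=7, bit7=0)
  nb ##.: next=#  (t=0,i=8, bit6=1)
  nb #.#: next=#  (t=0,i=5, bit5=1)
  nb #..: next=#  (t=0,i=1, bit4=1)
  nb .##: next=.  (t=0,i=6, bit3=0)
  nb .#.: next=.  (t=0,i=0, bit2=0)
  nb ..#: next=.  (t=0,i=3, bit1=0)
  nb ...: next=#  (t=0,i=2, bit0=1)
  bits 01110001 = 113

113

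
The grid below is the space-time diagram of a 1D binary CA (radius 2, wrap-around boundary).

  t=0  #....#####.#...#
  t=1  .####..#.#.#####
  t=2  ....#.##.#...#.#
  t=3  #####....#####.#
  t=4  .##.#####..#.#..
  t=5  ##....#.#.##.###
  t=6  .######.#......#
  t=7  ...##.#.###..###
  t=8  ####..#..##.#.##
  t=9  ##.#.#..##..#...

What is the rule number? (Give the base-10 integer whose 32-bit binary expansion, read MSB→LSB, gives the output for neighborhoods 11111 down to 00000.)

2973712750

  [31] ##### => #  t=0,i=7
  [30] ####. => .  t=0,i=8
  [29] ###.# => #  t=0,i=9
  [28] ###.. => #  t=1,i=4
  [27] ##.## => .  t=1,i=0
  [26] ##.#. => .  t=0,i=10
  [25] ##..# => .  t=1,i=5
  [24] ##... => #  t=0,i=1
  [23] #.### => .  t=1,i=1
  [22] #.##. => .  t=2,i=6
  [21] #.#.# => #  t=1,i=9
  [20] #.#.. => #  t=0,i=11
  [19] #..## => #  t=7,i=12
  [18] #..#. => #  t=1,i=6
  [17] #...# => #  t=0,i=13
  [16] #.... => #  t=0,i=2
  [15] .#### => .  t=0,i=6
  [14] .###. => #  t=7,i=9
  [13] .##.# => .  t=2,i=7
  [12] .##.. => .  t=0,i=0
  [11] .#.## => .  t=1,i=10
  [10] .#.#. => .  t=1,i=8
  [9] .#..# => .  t=8,i=7
  [8] .#... => #  t=0,i=12
  [7] ..### => .  t=0,i=5
  [6] ..##. => #  t=0,i=15
  [5] ..#.# => #  t=1,i=7
  [4] ..#.. => .  t=8,i=6
  [3] ...## => #  t=0,i=4
  [2] ...#. => #  t=2,i=3
  [1] ....# => #  t=0,i=3
  [0] ..... => .  t=6,i=11
  bits 10110001001111110100000101101110 = 2973712750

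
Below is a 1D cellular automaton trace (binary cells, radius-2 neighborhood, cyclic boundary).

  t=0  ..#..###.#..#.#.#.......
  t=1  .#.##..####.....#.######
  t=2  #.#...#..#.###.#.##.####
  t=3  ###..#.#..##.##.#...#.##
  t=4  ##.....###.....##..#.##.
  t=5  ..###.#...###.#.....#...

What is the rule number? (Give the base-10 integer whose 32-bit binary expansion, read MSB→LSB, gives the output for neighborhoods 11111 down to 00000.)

  nb #####: next=#  (t=1,i=20, bit31=1)
  nb ####.: next=#  (t=1,i=9, bit30=1)
  nb ###.#: next=#  (t=0,i=7, bit29=1)
  nb ###..: next=.  (t=1,i=10, bit28=0)
  nb ##.##: next=.  (t=2,i=19, bit27=0)
  nb ##.#.: next=#  (t=0,i=8, bit26=1)
  nb ##..#: next=.  (t=1,i=5, bit25=0)
  nb ##...: next=#  (t=1,i=11, bit24=1)
  nb #.###: next=#  (t=1,i=18, bit23=1)
  nb #.##.: next=.  (t=1,i=3, bit22=0)
  nb #.#.#: next=.  (t=0,i=14, bit21=0)
  nb #.#..: next=#  (t=0,i=9, bit20=1)
  nb #..##: next=#  (t=0,i=4, bit19=1)
  nb #..#.: next=.  (t=0,i=11, bit18=0)
  nb #...#: next=.  (t=2,i=4, bit17=0)
  nb #....: next=#  (t=0,i=18, bit16=1)
  nb .####: next=.  (t=1,i=8, bit15=0)
  nb .###.: next=.  (t=0,i=6, bit14=0)
  nb .##.#: next=.  (t=2,i=18, bit13=0)
  nb .##..: next=.  (t=1,i=4, bit12=0)
  nb .#.##: next=#  (t=1,i=2, bit11=1)
  nb .#.#.: next=.  (t=0,i=13, bit10=0)
  nb .#..#: next=#  (t=0,i=3, bit9=1)
  nb .#...: next=.  (t=0,i=17, bit8=0)
  nb ..###: next=.  (t=0,i=5, bit7=0)
  nb ..##.: next=.  (t=3,i=10, bit6=0)
  nb ..#.#: next=.  (t=0,i=12, bit5=0)
  nb ..#..: next=.  (t=0,i=2, bit4=0)
  nb ...##: next=#  (t=4,i=6, bit3=1)
  nb ...#.: next=#  (t=0,i=1, bit2=1)
  nb ....#: next=.  (t=0,i=0, bit1=0)
  nb .....: next=#  (t=0,i=19, bit0=1)
  bits 11100101100110010000101000001101 = 3852012045

3852012045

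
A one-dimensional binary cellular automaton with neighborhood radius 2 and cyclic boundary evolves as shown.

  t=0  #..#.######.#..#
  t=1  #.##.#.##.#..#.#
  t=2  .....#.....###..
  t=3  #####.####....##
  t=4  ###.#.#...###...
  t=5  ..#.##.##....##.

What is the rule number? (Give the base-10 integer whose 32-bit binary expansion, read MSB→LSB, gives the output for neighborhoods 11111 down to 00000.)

2712082279

  ##### -> #   bit 31 = 1  t=0,i=7
  ####. -> .   bit 30 = 0  t=0,i=9
  ###.# -> #   bit 29 = 1  t=0,i=10
  ###.. -> .   bit 28 = 0  t=2,i=13
  ##.## -> .   bit 27 = 0  t=1,i=1
  ##.#. -> .   bit 26 = 0  t=0,i=11
  ##..# -> .   bit 25 = 0  t=0,i=1
  ##... -> #   bit 24 = 1  t=2,i=14
  #.### -> #   bit 23 = 1  t=0,i=5
  #.##. -> .   bit 22 = 0  t=1,i=2
  #.#.# -> #   bit 21 = 1  t=1,i=5
  #.#.. -> .   bit 20 = 0  t=0,i=12
  #..## -> .   bit 19 = 0  t=0,i=14
  #..#. -> #   bit 18 = 1  t=0,i=2
  #...# -> #   bit 17 = 1  t=4,i=8
  #.... -> #   bit 16 = 1  t=2,i=7
  .#### -> .   bit 15 = 0  t=0,i=6
  .###. -> .   bit 14 = 0  t=2,i=12
  .##.# -> .   bit 13 = 0  t=1,i=0
  .##.. -> #   bit 12 = 1  t=0,i=0
  .#.## -> .   bit 11 = 0  t=0,i=4
  .#.#. -> #   bit 10 = 1  t=4,i=5
  .#..# -> #   bit 9 = 1  t=0,i=13
  .#... -> #   bit 8 = 1  t=2,i=6
  ..### -> .   bit 7 = 0  t=2,i=11
  ..##. -> #   bit 6 = 1  t=0,i=15
  ..#.# -> #   bit 5 = 1  t=0,i=3
  ..#.. -> .   bit 4 = 0  t=2,i=5
  ...## -> .   bit 3 = 0  t=2,i=10
  ...#. -> #   bit 2 = 1  t=2,i=4
  ....# -> #   bit 1 = 1  t=2,i=3
  ..... -> #   bit 0 = 1  t=2,i=0
  bits 10100001101001110001011101100111 = 2712082279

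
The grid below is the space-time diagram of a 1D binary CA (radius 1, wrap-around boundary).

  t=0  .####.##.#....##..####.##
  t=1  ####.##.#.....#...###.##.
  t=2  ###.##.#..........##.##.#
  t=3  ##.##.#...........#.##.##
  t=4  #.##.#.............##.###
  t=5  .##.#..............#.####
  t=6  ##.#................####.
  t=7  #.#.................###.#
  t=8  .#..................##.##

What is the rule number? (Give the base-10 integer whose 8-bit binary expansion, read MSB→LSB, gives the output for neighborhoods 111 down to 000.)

168

  ### -> #   bit 7 = 1  t=0,i=2
  ##. -> .   bit 6 = 0  t=0,i=4
  #.# -> #   bit 5 = 1  t=0,i=0
  #.. -> .   bit 4 = 0  t=0,i=10
  .## -> #   bit 3 = 1  t=0,i=1
  .#. -> .   bit 2 = 0  t=0,i=9
  ..# -> .   bit 1 = 0  t=0,i=13
  ... -> .   bit 0 = 0  t=0,i=11
  bits 10101000 = 168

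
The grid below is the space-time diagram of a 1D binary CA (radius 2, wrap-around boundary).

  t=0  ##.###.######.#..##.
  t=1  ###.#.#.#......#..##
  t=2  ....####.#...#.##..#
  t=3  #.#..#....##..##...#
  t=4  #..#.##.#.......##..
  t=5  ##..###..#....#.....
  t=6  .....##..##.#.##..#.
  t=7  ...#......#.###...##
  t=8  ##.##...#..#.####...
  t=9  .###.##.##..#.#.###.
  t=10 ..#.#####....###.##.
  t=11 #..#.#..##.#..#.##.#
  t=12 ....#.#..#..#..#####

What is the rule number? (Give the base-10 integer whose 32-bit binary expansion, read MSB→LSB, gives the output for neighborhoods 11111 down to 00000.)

  nb #####: next=.  (t=0,i=9, bit31=0)
  nb ####.: next=.  (t=0,i=11, bit30=0)
  nb ###.#: next=.  (t=0,i=5, bit29=0)
  nb ###..: next=#  (t=5,i=6, bit28=1)
  nb ##.##: next=#  (t=0,i=2, bit27=1)
  nb ##.#.: next=.  (t=0,i=13, bit26=0)
  nb ##..#: next=.  (t=2,i=17, bit25=0)
  nb ##...: next=#  (t=3,i=16, bit24=1)
  nb #.###: next=.  (t=0,i=3, bit23=0)
  nb #.##.: next=#  (t=0,i=0, bit22=1)
  nb #.#.#: next=#  (t=1,i=4, bit21=1)
  nb #.#..: next=.  (t=0,i=14, bit20=0)
  nb #..##: next=.  (t=0,i=16, bit19=0)
  nb #..#.: next=.  (t=2,i=18, bit18=0)
  nb #...#: next=#  (t=2,i=11, bit17=1)
  nb #....: next=.  (t=1,i=10, bit16=0)
  nb .####: next=#  (t=0,i=8, bit15=1)
  nb .###.: next=#  (t=0,i=4, bit14=1)
  nb .##.#: next=#  (t=0,i=1, bit13=1)
  nb .##..: next=.  (t=2,i=16, bit12=0)
  nb .#.##: next=#  (t=2,i=14, bit11=1)
  nb .#.#.: next=#  (t=1,i=5, bit10=1)
  nb .#..#: next=#  (t=0,i=15, bit9=1)
  nb .#...: next=#  (t=1,i=9, bit8=1)
  nb ..###: next=.  (t=1,i=18, bit7=0)
  nb ..##.: next=.  (t=0,i=17, bit6=0)
  nb ..#.#: next=.  (t=2,i=13, bit5=0)
  nb ..#..: next=#  (t=1,i=15, bit4=1)
  nb ...##: next=.  (t=2,i=3, bit3=0)
  nb ...#.: next=.  (t=1,i=14, bit2=0)
  nb ....#: next=#  (t=1,i=13, bit1=1)
  nb .....: next=.  (t=1,i=11, bit0=0)
  bits 00011001011000101110111100010010 = 425914130

425914130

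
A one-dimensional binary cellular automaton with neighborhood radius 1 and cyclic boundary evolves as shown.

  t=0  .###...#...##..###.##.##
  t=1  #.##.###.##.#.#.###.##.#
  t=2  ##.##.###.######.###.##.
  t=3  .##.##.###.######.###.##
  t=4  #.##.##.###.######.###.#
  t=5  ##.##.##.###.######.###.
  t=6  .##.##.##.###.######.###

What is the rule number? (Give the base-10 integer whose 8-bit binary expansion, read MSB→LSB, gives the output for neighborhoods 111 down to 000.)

231

  ### -> #   bit 7 = 1  t=0,i=2
  ##. -> #   bit 6 = 1  t=0,i=3
  #.# -> #   bit 5 = 1  t=0,i=0
  #.. -> .   bit 4 = 0  t=0,i=4
  .## -> .   bit 3 = 0  t=0,i=1
  .#. -> #   bit 2 = 1  t=0,i=7
  ..# -> #   bit 1 = 1  t=0,i=6
  ... -> #   bit 0 = 1  t=0,i=5
  bits 11100111 = 231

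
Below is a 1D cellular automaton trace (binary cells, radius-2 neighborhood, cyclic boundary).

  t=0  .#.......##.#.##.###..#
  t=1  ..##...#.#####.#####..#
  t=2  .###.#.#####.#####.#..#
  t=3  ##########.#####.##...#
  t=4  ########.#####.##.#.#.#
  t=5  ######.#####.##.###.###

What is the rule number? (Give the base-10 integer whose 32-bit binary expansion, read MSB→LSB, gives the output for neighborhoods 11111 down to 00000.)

  ##### -> #   bit 31 = 1  t=1,i=11
  ####. -> .   bit 30 = 0  t=1,i=12
  ###.# -> #   bit 29 = 1  t=1,i=13
  ###.. -> #   bit 28 = 1  t=0,i=19
  ##.## -> #   bit 27 = 1  t=0,i=16
  ##.#. -> #   bit 26 = 1  t=0,i=11
  ##..# -> .   bit 25 = 0  t=0,i=20
  ##... -> .   bit 24 = 0  t=1,i=4
  #.### -> #   bit 23 = 1  t=0,i=17
  #.##. -> .   bit 22 = 0  t=0,i=14
  #.#.# -> #   bit 21 = 1  t=0,i=12
  #.#.. -> .   bit 20 = 0  t=0,i=1
  #..## -> #   bit 19 = 1  t=1,i=1
  #..#. -> .   bit 18 = 0  t=0,i=21
  #...# -> #   bit 17 = 1  t=1,i=5
  #.... -> #   bit 16 = 1  t=0,i=3
  .#### -> #   bit 15 = 1  t=1,i=10
  .###. -> #   bit 14 = 1  t=0,i=18
  .##.# -> #   bit 13 = 1  t=0,i=10
  .##.. -> #   bit 12 = 1  t=1,i=3
  .#.## -> #   bit 11 = 1  t=0,i=13
  .#.#. -> .   bit 10 = 0  t=0,i=0
  .#..# -> .   bit 9 = 0  t=1,i=0
  .#... -> #   bit 8 = 1  t=0,i=2
  ..### -> #   bit 7 = 1  t=3,i=22
  ..##. -> #   bit 6 = 1  t=0,i=9
  ..#.# -> #   bit 5 = 1  t=0,i=22
  ..#.. -> #   bit 4 = 1  t=1,i=22
  ...## -> .   bit 3 = 0  t=0,i=8
  ...#. -> .   bit 2 = 0  t=1,i=6
  ....# -> #   bit 1 = 1  t=0,i=7
  ..... -> .   bit 0 = 0  t=0,i=4
  bits 10111100101010111111100111110010 = 3165387250

3165387250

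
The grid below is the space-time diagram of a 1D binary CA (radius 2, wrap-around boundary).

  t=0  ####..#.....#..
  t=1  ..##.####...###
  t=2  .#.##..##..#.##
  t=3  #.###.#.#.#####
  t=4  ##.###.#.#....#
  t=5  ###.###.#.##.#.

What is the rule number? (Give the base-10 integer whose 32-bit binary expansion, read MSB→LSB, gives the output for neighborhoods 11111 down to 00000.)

2085453624

  #####|.  b31=0 t=3,i=12
  ####.|#  b30=1 t=0,i=2
  ###.#|#  b29=1 t=3,i=0
  ###..|#  b28=1 t=0,i=3
  ##.##|#  b27=1 t=1,i=4
  ##.#.|#  b26=1 t=2,i=0
  ##..#|.  b25=0 t=0,i=4
  ##...|.  b24=0 t=1,i=9
  #.###|.  b23=0 t=1,i=5
  #.##.|#  b22=1 t=2,i=3
  #.#.#|.  b21=0 t=2,i=1
  #.#..|.  b20=0 t=4,i=9
  #..##|#  b19=1 t=0,i=14
  #..#.|#  b18=1 t=0,i=5
  #...#|.  b17=0 t=1,i=10
  #....|#  b16=1 t=0,i=8
  .####|.  b15=0 t=0,i=1
  .###.|#  b14=1 t=1,i=13
  .##.#|#  b13=1 t=1,i=3
  .##..|#  b12=1 t=2,i=4
  .#.##|#  b11=1 t=2,i=2
  .#.#.|#  b10=1 t=3,i=7
  .#..#|#  b9=1 t=0,i=13
  .#...|#  b8=1 t=0,i=7
  ..###|.  b7=0 t=0,i=0
  ..##.|.  b6=0 t=1,i=2
  ..#.#|#  b5=1 t=2,i=11
  ..#..|#  b4=1 t=0,i=6
  ...##|#  b3=1 t=1,i=11
  ...#.|.  b2=0 t=0,i=11
  ....#|.  b1=0 t=0,i=10
  .....|.  b0=0 t=0,i=9
  bits 01111100010011010111111100111000 = 2085453624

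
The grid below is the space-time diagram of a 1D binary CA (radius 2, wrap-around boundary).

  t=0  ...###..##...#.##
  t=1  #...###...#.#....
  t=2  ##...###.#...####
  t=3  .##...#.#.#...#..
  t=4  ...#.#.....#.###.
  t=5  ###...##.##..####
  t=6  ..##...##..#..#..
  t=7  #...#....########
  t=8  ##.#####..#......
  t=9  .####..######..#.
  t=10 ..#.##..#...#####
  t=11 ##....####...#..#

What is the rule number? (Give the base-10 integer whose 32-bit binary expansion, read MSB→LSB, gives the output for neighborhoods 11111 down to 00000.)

528868118

  nb #####: next=.  (t=2,i=15, bit31=0)
  nb ####.: next=.  (t=2,i=0, bit30=0)
  nb ###.#: next=.  (t=2,i=7, bit29=0)
  nb ###..: next=#  (t=0,i=5, bit28=1)
  nb ##.##: next=#  (t=5,i=8, bit27=1)
  nb ##.#.: next=#  (t=2,i=8, bit26=1)
  nb ##..#: next=#  (t=0,i=6, bit25=1)
  nb ##...: next=#  (t=0,i=0, bit24=1)
  nb #.###: next=#  (t=4,i=13, bit23=1)
  nb #.##.: next=.  (t=0,i=15, bit22=0)
  nb #.#.#: next=.  (t=3,i=8, bit21=0)
  nb #.#..: next=.  (t=1,i=12, bit20=0)
  nb #..##: next=.  (t=0,i=7, bit19=0)
  nb #..#.: next=#  (t=6,i=10, bit18=1)
  nb #...#: next=.  (t=0,i=1, bit17=0)
  nb #....: next=#  (t=1,i=14, bit16=1)
  nb .####: next=#  (t=2,i=14, bit15=1)
  nb .###.: next=#  (t=0,i=4, bit14=1)
  nb .##.#: next=#  (t=5,i=7, bit13=1)
  nb .##..: next=.  (t=0,i=9, bit12=0)
  nb .#.##: next=.  (t=0,i=14, bit11=0)
  nb .#.#.: next=.  (t=1,i=11, bit10=0)
  nb .#..#: next=#  (t=6,i=12, bit9=1)
  nb .#...: next=#  (t=1,i=1, bit8=1)
  nb ..###: next=.  (t=0,i=3, bit7=0)
  nb ..##.: next=.  (t=0,i=8, bit6=0)
  nb ..#.#: next=.  (t=0,i=13, bit5=0)
  nb ..#..: next=#  (t=1,i=0, bit4=1)
  nb ...##: next=.  (t=0,i=2, bit3=0)
  nb ...#.: next=#  (t=0,i=12, bit2=1)
  nb ....#: next=#  (t=1,i=15, bit1=1)
  nb .....: next=.  (t=4,i=8, bit0=0)
  bits 00011111100001011110001100010110 = 528868118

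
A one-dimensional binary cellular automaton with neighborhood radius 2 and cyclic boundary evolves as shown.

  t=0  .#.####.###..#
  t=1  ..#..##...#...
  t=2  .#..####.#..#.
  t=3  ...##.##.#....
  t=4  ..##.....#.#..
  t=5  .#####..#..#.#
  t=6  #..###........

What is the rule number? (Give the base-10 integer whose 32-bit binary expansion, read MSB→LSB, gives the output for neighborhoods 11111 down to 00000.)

  ##### -> #   bit 31 = 1  t=5,i=3
  ####. -> #   bit 30 = 1  t=0,i=5
  ###.# -> #   bit 29 = 1  t=0,i=6
  ###.. -> #   bit 28 = 1  t=0,i=10
  ##.## -> .   bit 27 = 0  t=0,i=7
  ##.#. -> .   bit 26 = 0  t=2,i=8
  ##..# -> .   bit 25 = 0  t=0,i=11
  ##... -> #   bit 24 = 1  t=1,i=7
  #.### -> .   bit 23 = 0  t=0,i=3
  #.##. -> .   bit 22 = 0  t=3,i=6
  #.#.# -> .   bit 21 = 0  t=0,i=1
  #.#.. -> #   bit 20 = 1  t=2,i=9
  #..## -> #   bit 19 = 1  t=1,i=4
  #..#. -> .   bit 18 = 0  t=0,i=12
  #...# -> .   bit 17 = 0  t=1,i=8
  #.... -> #   bit 16 = 1  t=1,i=12
  .#### -> .   bit 15 = 0  t=0,i=4
  .###. -> .   bit 14 = 0  t=0,i=9
  .##.# -> .   bit 13 = 0  t=3,i=4
  .##.. -> #   bit 12 = 1  t=1,i=6
  .#.## -> #   bit 11 = 1  t=0,i=2
  .#.#. -> .   bit 10 = 0  t=0,i=0
  .#..# -> .   bit 9 = 0  t=1,i=3
  .#... -> .   bit 8 = 0  t=1,i=11
  ..### -> #   bit 7 = 1  t=2,i=4
  ..##. -> #   bit 6 = 1  t=1,i=5
  ..#.# -> .   bit 5 = 0  t=0,i=13
  ..#.. -> .   bit 4 = 0  t=1,i=2
  ...## -> #   bit 3 = 1  t=3,i=2
  ...#. -> #   bit 2 = 1  t=1,i=1
  ....# -> .   bit 1 = 0  t=1,i=0
  ..... -> .   bit 0 = 0  t=1,i=13
  bits 11110001000110010001100011001100 = 4044953804

4044953804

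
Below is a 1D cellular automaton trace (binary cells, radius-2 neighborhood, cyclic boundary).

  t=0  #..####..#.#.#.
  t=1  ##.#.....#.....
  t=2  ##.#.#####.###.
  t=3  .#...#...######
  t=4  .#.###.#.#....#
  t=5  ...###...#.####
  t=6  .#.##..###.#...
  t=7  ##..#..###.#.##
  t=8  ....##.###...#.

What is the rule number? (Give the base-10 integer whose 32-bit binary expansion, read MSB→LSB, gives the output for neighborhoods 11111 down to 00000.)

680751863

  nb #####: next=.  (t=2,i=7, bit31=0)
  nb ####.: next=.  (t=0,i=5, bit30=0)
  nb ###.#: next=#  (t=2,i=9, bit29=1)
  nb ###..: next=.  (t=0,i=6, bit28=0)
  nb ##.##: next=#  (t=2,i=10, bit27=1)
  nb ##.#.: next=.  (t=1,i=2, bit26=0)
  nb ##..#: next=.  (t=0,i=7, bit25=0)
  nb ##...: next=.  (t=5,i=0, bit24=0)
  nb #.###: next=#  (t=2,i=5, bit23=1)
  nb #.##.: next=.  (t=2,i=0, bit22=0)
  nb #.#.#: next=.  (t=0,i=11, bit21=0)
  nb #.#..: next=#  (t=0,i=0, bit20=1)
  nb #..##: next=.  (t=0,i=2, bit19=0)
  nb #..#.: next=.  (t=0,i=8, bit18=0)
  nb #...#: next=#  (t=3,i=3, bit17=1)
  nb #....: next=#  (t=1,i=5, bit16=1)
  nb .####: next=.  (t=0,i=4, bit15=0)
  nb .###.: next=#  (t=2,i=12, bit14=1)
  nb .##.#: next=#  (t=1,i=1, bit13=1)
  nb .##..: next=#  (t=6,i=4, bit12=1)
  nb .#.##: next=.  (t=2,i=4, bit11=0)
  nb .#.#.: next=.  (t=0,i=10, bit10=0)
  nb .#..#: next=#  (t=0,i=1, bit9=1)
  nb .#...: next=.  (t=1,i=4, bit8=0)
  nb ..###: next=#  (t=0,i=3, bit7=1)
  nb ..##.: next=#  (t=1,i=0, bit6=1)
  nb ..#.#: next=#  (t=0,i=9, bit5=1)
  nb ..#..: next=#  (t=1,i=9, bit4=1)
  nb ...##: next=.  (t=1,i=14, bit3=0)
  nb ...#.: next=#  (t=1,i=8, bit2=1)
  nb ....#: next=#  (t=1,i=7, bit1=1)
  nb .....: next=#  (t=1,i=6, bit0=1)
  bits 00101000100100110111001011110111 = 680751863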